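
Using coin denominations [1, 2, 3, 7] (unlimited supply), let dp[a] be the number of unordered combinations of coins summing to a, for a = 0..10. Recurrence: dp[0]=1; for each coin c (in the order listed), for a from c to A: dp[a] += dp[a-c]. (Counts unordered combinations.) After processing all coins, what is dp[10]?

17

after  coin     0     1     2     3     4     5     6     7     8     9    10
          1     1     1     1     1     1     1     1     1     1     1     1
          2     1     1     2     2     3     3     4     4     5     5     6
          3     1     1     2     3     4     5     7     8    10    12    14
          7     1     1     2     3     4     5     7     9    11    14    17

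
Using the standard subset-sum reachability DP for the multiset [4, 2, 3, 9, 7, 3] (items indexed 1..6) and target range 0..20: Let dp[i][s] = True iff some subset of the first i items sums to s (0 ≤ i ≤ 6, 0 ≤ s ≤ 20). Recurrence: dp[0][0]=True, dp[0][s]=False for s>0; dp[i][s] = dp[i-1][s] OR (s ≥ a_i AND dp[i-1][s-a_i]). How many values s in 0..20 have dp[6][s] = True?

20

i\s   0   1   2   3   4   5   6   7   8   9  10  11  12  13  14  15  16  17  18  19  20
  0   T   F   F   F   F   F   F   F   F   F   F   F   F   F   F   F   F   F   F   F   F
  1   T   F   F   F   T   F   F   F   F   F   F   F   F   F   F   F   F   F   F   F   F
  2   T   F   T   F   T   F   T   F   F   F   F   F   F   F   F   F   F   F   F   F   F
  3   T   F   T   T   T   T   T   T   F   T   F   F   F   F   F   F   F   F   F   F   F
  4   T   F   T   T   T   T   T   T   F   T   F   T   T   T   T   T   T   F   T   F   F
  5   T   F   T   T   T   T   T   T   F   T   T   T   T   T   T   T   T   F   T   T   T
  6   T   F   T   T   T   T   T   T   T   T   T   T   T   T   T   T   T   T   T   T   T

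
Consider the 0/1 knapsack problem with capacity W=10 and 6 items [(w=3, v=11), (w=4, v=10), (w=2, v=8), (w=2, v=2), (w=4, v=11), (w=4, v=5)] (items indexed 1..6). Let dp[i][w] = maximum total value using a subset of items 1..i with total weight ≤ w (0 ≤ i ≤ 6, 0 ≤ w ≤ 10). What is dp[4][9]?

i\w   0   1   2   3   4   5   6   7   8   9  10
  0   0   0   0   0   0   0   0   0   0   0   0
  1   0   0   0  11  11  11  11  11  11  11  11
  2   0   0   0  11  11  11  11  21  21  21  21
  3   0   0   8  11  11  19  19  21  21  29  29
  4   0   0   8  11  11  19  19  21  21  29  29
  5   0   0   8  11  11  19  19  22  22  30  30
  6   0   0   8  11  11  19  19  22  22  30  30

29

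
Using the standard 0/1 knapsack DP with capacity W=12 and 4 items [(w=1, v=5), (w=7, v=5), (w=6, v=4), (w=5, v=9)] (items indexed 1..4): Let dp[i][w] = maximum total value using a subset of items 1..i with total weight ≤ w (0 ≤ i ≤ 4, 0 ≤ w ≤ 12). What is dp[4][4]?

i\w   0   1   2   3   4   5   6   7   8   9  10  11  12
  0   0   0   0   0   0   0   0   0   0   0   0   0   0
  1   0   5   5   5   5   5   5   5   5   5   5   5   5
  2   0   5   5   5   5   5   5   5  10  10  10  10  10
  3   0   5   5   5   5   5   5   9  10  10  10  10  10
  4   0   5   5   5   5   9  14  14  14  14  14  14  18

5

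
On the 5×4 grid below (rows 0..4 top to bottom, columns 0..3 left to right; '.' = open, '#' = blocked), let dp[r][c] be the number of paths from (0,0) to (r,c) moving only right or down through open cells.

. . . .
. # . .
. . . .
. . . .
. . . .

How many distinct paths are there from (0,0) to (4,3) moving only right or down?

r\c   0   1   2   3
  0   1   1   1   1
  1   1   0   1   2
  2   1   1   2   4
  3   1   2   4   8
  4   1   3   7  15

15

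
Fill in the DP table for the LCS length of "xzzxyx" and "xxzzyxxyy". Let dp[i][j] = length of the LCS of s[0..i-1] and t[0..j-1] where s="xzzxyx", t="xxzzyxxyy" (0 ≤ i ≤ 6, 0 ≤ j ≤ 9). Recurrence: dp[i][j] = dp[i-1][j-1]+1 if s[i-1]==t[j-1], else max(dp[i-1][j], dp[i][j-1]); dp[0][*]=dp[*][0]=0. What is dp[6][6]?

5

   ''  x  x  z  z  y  x  x  y  y
''  0  0  0  0  0  0  0  0  0  0
 x  0  1  1  1  1  1  1  1  1  1
 z  0  1  1  2  2  2  2  2  2  2
 z  0  1  1  2  3  3  3  3  3  3
 x  0  1  2  2  3  3  4  4  4  4
 y  0  1  2  2  3  4  4  4  5  5
 x  0  1  2  2  3  4  5  5  5  5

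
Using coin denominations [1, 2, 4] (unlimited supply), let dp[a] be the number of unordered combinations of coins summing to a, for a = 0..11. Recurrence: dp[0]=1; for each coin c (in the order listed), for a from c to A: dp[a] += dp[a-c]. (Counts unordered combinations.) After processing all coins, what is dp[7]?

after  coin     0     1     2     3     4     5     6     7     8     9    10    11
          1     1     1     1     1     1     1     1     1     1     1     1     1
          2     1     1     2     2     3     3     4     4     5     5     6     6
          4     1     1     2     2     4     4     6     6     9     9    12    12

6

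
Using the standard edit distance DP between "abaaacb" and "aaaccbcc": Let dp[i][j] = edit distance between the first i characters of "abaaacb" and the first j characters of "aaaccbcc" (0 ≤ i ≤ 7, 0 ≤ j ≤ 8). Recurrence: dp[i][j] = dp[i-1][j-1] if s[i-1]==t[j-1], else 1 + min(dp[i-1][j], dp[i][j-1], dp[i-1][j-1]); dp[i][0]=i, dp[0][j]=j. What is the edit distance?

   ''  a  a  a  c  c  b  c  c
''  0  1  2  3  4  5  6  7  8
 a  1  0  1  2  3  4  5  6  7
 b  2  1  1  2  3  4  4  5  6
 a  3  2  1  1  2  3  4  5  6
 a  4  3  2  1  2  3  4  5  6
 a  5  4  3  2  2  3  4  5  6
 c  6  5  4  3  2  2  3  4  5
 b  7  6  5  4  3  3  2  3  4

4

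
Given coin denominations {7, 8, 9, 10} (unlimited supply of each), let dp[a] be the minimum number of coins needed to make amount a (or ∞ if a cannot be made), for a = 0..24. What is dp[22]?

 a  0  1  2  3  4  5  6  7  8  9 10 11 12 13 14 15 16 17 18 19 20 21 22 23 24
dp  0  -  -  -  -  -  -  1  1  1  1  -  -  -  2  2  2  2  2  2  2  3  3  3  3
(- denotes ∞ / unreachable)

3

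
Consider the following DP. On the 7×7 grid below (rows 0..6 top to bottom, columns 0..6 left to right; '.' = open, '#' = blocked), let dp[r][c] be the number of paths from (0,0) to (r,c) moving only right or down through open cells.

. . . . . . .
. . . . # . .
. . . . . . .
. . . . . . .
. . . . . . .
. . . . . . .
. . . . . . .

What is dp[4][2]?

15

r\c   0   1   2   3   4   5   6
  0   1   1   1   1   1   1   1
  1   1   2   3   4   0   1   2
  2   1   3   6  10  10  11  13
  3   1   4  10  20  30  41  54
  4   1   5  15  35  65 106 160
  5   1   6  21  56 121 227 387
  6   1   7  28  84 205 432 819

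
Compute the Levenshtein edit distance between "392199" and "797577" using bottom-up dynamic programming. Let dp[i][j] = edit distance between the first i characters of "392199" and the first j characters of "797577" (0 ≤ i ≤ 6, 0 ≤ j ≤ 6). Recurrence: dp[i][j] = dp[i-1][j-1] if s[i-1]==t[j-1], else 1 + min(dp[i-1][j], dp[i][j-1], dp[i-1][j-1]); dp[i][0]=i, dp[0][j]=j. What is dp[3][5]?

   ''  7  9  7  5  7  7
''  0  1  2  3  4  5  6
 3  1  1  2  3  4  5  6
 9  2  2  1  2  3  4  5
 2  3  3  2  2  3  4  5
 1  4  4  3  3  3  4  5
 9  5  5  4  4  4  4  5
 9  6  6  5  5  5  5  5

4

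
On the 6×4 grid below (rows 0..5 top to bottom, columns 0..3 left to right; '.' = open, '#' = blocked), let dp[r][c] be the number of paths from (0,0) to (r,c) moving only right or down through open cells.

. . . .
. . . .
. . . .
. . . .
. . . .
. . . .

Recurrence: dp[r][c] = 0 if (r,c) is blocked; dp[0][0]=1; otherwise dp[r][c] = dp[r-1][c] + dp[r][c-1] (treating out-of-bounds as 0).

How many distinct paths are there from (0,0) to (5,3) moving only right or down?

r\c   0   1   2   3
  0   1   1   1   1
  1   1   2   3   4
  2   1   3   6  10
  3   1   4  10  20
  4   1   5  15  35
  5   1   6  21  56

56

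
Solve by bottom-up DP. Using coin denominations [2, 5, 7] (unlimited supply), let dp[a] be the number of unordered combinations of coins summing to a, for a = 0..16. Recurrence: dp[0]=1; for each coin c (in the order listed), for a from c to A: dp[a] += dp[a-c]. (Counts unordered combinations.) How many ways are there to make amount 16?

after  coin     0     1     2     3     4     5     6     7     8     9    10    11    12    13    14    15    16
          2     1     0     1     0     1     0     1     0     1     0     1     0     1     0     1     0     1
          5     1     0     1     0     1     1     1     1     1     1     2     1     2     1     2     2     2
          7     1     0     1     0     1     1     1     2     1     2     2     2     3     2     4     3     4

4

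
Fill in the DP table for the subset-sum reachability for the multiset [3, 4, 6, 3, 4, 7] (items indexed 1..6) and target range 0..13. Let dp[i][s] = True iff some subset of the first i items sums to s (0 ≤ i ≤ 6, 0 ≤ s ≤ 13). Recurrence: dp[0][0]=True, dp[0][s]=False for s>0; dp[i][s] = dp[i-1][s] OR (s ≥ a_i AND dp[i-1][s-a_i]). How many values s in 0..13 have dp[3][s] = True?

8

i\s   0   1   2   3   4   5   6   7   8   9  10  11  12  13
  0   T   F   F   F   F   F   F   F   F   F   F   F   F   F
  1   T   F   F   T   F   F   F   F   F   F   F   F   F   F
  2   T   F   F   T   T   F   F   T   F   F   F   F   F   F
  3   T   F   F   T   T   F   T   T   F   T   T   F   F   T
  4   T   F   F   T   T   F   T   T   F   T   T   F   T   T
  5   T   F   F   T   T   F   T   T   T   T   T   T   T   T
  6   T   F   F   T   T   F   T   T   T   T   T   T   T   T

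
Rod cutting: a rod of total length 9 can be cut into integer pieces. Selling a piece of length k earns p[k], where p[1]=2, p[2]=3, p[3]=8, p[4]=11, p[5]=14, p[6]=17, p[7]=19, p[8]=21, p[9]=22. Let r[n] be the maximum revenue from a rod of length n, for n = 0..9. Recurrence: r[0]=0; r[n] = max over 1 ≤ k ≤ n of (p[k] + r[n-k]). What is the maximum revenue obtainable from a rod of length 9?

25

   n    0    1    2    3    4    5    6    7    8    9
r[n]    0    2    4    8   11   14   17   19   22   25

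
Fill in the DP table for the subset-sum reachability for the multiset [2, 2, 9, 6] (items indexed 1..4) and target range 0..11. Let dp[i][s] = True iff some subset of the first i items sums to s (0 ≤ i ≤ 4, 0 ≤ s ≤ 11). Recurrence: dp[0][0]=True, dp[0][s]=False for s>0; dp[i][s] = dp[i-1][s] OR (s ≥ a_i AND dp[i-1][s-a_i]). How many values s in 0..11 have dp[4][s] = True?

8

i\s   0   1   2   3   4   5   6   7   8   9  10  11
  0   T   F   F   F   F   F   F   F   F   F   F   F
  1   T   F   T   F   F   F   F   F   F   F   F   F
  2   T   F   T   F   T   F   F   F   F   F   F   F
  3   T   F   T   F   T   F   F   F   F   T   F   T
  4   T   F   T   F   T   F   T   F   T   T   T   T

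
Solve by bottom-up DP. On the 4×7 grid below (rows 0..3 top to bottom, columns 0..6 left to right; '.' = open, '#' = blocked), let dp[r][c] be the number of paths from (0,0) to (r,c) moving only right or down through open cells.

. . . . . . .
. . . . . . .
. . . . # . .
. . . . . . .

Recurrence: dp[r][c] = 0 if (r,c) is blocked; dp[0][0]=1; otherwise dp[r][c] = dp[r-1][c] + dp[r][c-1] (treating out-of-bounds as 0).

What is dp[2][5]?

r\c   0   1   2   3   4   5   6
  0   1   1   1   1   1   1   1
  1   1   2   3   4   5   6   7
  2   1   3   6  10   0   6  13
  3   1   4  10  20  20  26  39

6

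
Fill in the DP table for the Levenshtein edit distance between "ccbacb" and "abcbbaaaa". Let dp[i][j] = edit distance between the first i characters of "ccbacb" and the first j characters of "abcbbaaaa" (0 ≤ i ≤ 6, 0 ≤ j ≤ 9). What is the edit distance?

   ''  a  b  c  b  b  a  a  a  a
''  0  1  2  3  4  5  6  7  8  9
 c  1  1  2  2  3  4  5  6  7  8
 c  2  2  2  2  3  4  5  6  7  8
 b  3  3  2  3  2  3  4  5  6  7
 a  4  3  3  3  3  3  3  4  5  6
 c  5  4  4  3  4  4  4  4  5  6
 b  6  5  4  4  3  4  5  5  5  6

6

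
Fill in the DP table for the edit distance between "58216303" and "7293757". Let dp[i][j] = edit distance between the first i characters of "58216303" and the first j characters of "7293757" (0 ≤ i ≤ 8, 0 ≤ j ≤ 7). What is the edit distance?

   ''  7  2  9  3  7  5  7
''  0  1  2  3  4  5  6  7
 5  1  1  2  3  4  5  5  6
 8  2  2  2  3  4  5  6  6
 2  3  3  2  3  4  5  6  7
 1  4  4  3  3  4  5  6  7
 6  5  5  4  4  4  5  6  7
 3  6  6  5  5  4  5  6  7
 0  7  7  6  6  5  5  6  7
 3  8  8  7  7  6  6  6  7

7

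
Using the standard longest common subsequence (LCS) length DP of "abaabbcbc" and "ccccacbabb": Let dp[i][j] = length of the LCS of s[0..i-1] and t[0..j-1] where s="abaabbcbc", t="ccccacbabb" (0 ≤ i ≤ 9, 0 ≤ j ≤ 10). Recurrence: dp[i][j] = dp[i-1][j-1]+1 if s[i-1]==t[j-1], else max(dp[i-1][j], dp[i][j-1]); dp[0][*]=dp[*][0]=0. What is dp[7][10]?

   ''  c  c  c  c  a  c  b  a  b  b
''  0  0  0  0  0  0  0  0  0  0  0
 a  0  0  0  0  0  1  1  1  1  1  1
 b  0  0  0  0  0  1  1  2  2  2  2
 a  0  0  0  0  0  1  1  2  3  3  3
 a  0  0  0  0  0  1  1  2  3  3  3
 b  0  0  0  0  0  1  1  2  3  4  4
 b  0  0  0  0  0  1  1  2  3  4  5
 c  0  1  1  1  1  1  2  2  3  4  5
 b  0  1  1  1  1  1  2  3  3  4  5
 c  0  1  2  2  2  2  2  3  3  4  5

5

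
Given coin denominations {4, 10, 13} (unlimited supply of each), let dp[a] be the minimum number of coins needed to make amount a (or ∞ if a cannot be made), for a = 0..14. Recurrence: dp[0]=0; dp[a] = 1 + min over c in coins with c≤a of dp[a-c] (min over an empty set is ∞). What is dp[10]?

 a  0  1  2  3  4  5  6  7  8  9 10 11 12 13 14
dp  0  -  -  -  1  -  -  -  2  -  1  -  3  1  2
(- denotes ∞ / unreachable)

1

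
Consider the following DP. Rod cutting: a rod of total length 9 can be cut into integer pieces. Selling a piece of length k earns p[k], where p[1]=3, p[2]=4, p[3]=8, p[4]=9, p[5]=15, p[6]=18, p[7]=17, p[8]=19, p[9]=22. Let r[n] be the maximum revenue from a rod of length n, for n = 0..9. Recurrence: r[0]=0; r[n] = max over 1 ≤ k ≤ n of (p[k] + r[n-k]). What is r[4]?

12

   n    0    1    2    3    4    5    6    7    8    9
r[n]    0    3    6    9   12   15   18   21   24   27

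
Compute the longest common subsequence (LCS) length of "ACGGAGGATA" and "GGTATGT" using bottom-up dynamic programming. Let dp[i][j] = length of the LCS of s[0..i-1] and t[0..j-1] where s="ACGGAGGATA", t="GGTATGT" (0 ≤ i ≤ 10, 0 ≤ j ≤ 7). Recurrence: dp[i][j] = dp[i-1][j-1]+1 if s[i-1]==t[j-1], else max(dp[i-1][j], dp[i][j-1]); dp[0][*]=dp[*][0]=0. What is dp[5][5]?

   ''  G  G  T  A  T  G  T
''  0  0  0  0  0  0  0  0
 A  0  0  0  0  1  1  1  1
 C  0  0  0  0  1  1  1  1
 G  0  1  1  1  1  1  2  2
 G  0  1  2  2  2  2  2  2
 A  0  1  2  2  3  3  3  3
 G  0  1  2  2  3  3  4  4
 G  0  1  2  2  3  3  4  4
 A  0  1  2  2  3  3  4  4
 T  0  1  2  3  3  4  4  5
 A  0  1  2  3  4  4  4  5

3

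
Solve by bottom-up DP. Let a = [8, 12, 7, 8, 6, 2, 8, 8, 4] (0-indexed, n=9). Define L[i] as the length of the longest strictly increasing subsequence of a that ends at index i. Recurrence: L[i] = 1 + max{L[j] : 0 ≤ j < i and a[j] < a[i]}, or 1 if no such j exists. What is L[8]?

2

   i    0    1    2    3    4    5    6    7    8
a[i]    8   12    7    8    6    2    8    8    4
L[i]    1    2    1    2    1    1    2    2    2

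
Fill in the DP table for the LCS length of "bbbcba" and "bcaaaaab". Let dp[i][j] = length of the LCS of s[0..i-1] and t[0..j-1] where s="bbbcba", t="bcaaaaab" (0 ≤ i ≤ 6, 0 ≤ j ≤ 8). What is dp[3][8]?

2

   ''  b  c  a  a  a  a  a  b
''  0  0  0  0  0  0  0  0  0
 b  0  1  1  1  1  1  1  1  1
 b  0  1  1  1  1  1  1  1  2
 b  0  1  1  1  1  1  1  1  2
 c  0  1  2  2  2  2  2  2  2
 b  0  1  2  2  2  2  2  2  3
 a  0  1  2  3  3  3  3  3  3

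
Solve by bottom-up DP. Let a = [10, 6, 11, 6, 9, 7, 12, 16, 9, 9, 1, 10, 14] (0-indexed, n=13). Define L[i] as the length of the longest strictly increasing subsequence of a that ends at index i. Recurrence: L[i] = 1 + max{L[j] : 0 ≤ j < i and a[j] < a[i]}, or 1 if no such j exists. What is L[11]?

4

   i    0    1    2    3    4    5    6    7    8    9   10   11   12
a[i]   10    6   11    6    9    7   12   16    9    9    1   10   14
L[i]    1    1    2    1    2    2    3    4    3    3    1    4    5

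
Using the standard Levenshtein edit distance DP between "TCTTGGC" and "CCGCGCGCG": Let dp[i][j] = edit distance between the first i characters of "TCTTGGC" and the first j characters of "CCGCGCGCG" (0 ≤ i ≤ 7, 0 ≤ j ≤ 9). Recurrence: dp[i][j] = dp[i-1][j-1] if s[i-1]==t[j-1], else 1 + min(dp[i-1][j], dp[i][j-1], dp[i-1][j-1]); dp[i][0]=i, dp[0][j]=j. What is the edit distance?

5

   ''  C  C  G  C  G  C  G  C  G
''  0  1  2  3  4  5  6  7  8  9
 T  1  1  2  3  4  5  6  7  8  9
 C  2  1  1  2  3  4  5  6  7  8
 T  3  2  2  2  3  4  5  6  7  8
 T  4  3  3  3  3  4  5  6  7  8
 G  5  4  4  3  4  3  4  5  6  7
 G  6  5  5  4  4  4  4  4  5  6
 C  7  6  5  5  4  5  4  5  4  5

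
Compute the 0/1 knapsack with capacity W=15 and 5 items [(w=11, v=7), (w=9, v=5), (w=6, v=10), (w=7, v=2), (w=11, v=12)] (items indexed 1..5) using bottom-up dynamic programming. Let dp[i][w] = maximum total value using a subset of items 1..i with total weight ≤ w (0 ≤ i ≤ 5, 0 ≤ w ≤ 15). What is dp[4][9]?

10

i\w   0   1   2   3   4   5   6   7   8   9  10  11  12  13  14  15
  0   0   0   0   0   0   0   0   0   0   0   0   0   0   0   0   0
  1   0   0   0   0   0   0   0   0   0   0   0   7   7   7   7   7
  2   0   0   0   0   0   0   0   0   0   5   5   7   7   7   7   7
  3   0   0   0   0   0   0  10  10  10  10  10  10  10  10  10  15
  4   0   0   0   0   0   0  10  10  10  10  10  10  10  12  12  15
  5   0   0   0   0   0   0  10  10  10  10  10  12  12  12  12  15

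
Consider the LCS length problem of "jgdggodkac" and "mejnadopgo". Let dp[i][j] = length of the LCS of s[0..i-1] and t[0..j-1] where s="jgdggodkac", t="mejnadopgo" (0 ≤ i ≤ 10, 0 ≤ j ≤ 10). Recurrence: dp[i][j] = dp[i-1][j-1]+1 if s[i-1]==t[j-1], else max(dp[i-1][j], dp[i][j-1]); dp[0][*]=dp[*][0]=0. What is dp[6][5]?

1

   ''  m  e  j  n  a  d  o  p  g  o
''  0  0  0  0  0  0  0  0  0  0  0
 j  0  0  0  1  1  1  1  1  1  1  1
 g  0  0  0  1  1  1  1  1  1  2  2
 d  0  0  0  1  1  1  2  2  2  2  2
 g  0  0  0  1  1  1  2  2  2  3  3
 g  0  0  0  1  1  1  2  2  2  3  3
 o  0  0  0  1  1  1  2  3  3  3  4
 d  0  0  0  1  1  1  2  3  3  3  4
 k  0  0  0  1  1  1  2  3  3  3  4
 a  0  0  0  1  1  2  2  3  3  3  4
 c  0  0  0  1  1  2  2  3  3  3  4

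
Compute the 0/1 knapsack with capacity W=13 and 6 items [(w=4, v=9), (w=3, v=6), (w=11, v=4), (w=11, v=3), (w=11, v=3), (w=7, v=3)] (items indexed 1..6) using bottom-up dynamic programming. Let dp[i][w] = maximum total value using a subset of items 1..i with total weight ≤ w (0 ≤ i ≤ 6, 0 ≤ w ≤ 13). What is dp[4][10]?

i\w   0   1   2   3   4   5   6   7   8   9  10  11  12  13
  0   0   0   0   0   0   0   0   0   0   0   0   0   0   0
  1   0   0   0   0   9   9   9   9   9   9   9   9   9   9
  2   0   0   0   6   9   9   9  15  15  15  15  15  15  15
  3   0   0   0   6   9   9   9  15  15  15  15  15  15  15
  4   0   0   0   6   9   9   9  15  15  15  15  15  15  15
  5   0   0   0   6   9   9   9  15  15  15  15  15  15  15
  6   0   0   0   6   9   9   9  15  15  15  15  15  15  15

15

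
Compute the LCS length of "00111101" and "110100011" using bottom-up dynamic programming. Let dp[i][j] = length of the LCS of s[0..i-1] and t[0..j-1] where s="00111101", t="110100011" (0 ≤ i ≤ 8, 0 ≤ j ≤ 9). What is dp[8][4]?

   ''  1  1  0  1  0  0  0  1  1
''  0  0  0  0  0  0  0  0  0  0
 0  0  0  0  1  1  1  1  1  1  1
 0  0  0  0  1  1  2  2  2  2  2
 1  0  1  1  1  2  2  2  2  3  3
 1  0  1  2  2  2  2  2  2  3  4
 1  0  1  2  2  3  3  3  3  3  4
 1  0  1  2  2  3  3  3  3  4  4
 0  0  1  2  3  3  4  4  4  4  4
 1  0  1  2  3  4  4  4  4  5  5

4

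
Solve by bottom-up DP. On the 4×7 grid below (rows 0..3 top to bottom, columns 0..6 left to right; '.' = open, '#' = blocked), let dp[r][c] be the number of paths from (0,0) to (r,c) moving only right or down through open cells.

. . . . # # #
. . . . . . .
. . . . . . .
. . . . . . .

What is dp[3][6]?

r\c   0   1   2   3   4   5   6
  0   1   1   1   1   0   0   0
  1   1   2   3   4   4   4   4
  2   1   3   6  10  14  18  22
  3   1   4  10  20  34  52  74

74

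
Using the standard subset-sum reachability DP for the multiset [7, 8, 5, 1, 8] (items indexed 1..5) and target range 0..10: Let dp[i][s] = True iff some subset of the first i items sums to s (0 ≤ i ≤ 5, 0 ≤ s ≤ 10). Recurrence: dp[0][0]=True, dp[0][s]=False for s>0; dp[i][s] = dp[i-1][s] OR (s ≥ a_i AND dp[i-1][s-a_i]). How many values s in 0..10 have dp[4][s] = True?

7

i\s   0   1   2   3   4   5   6   7   8   9  10
  0   T   F   F   F   F   F   F   F   F   F   F
  1   T   F   F   F   F   F   F   T   F   F   F
  2   T   F   F   F   F   F   F   T   T   F   F
  3   T   F   F   F   F   T   F   T   T   F   F
  4   T   T   F   F   F   T   T   T   T   T   F
  5   T   T   F   F   F   T   T   T   T   T   F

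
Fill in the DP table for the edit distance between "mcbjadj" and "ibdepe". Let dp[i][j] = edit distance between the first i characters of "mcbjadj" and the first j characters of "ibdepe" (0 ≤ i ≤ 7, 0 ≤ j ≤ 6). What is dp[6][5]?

   ''  i  b  d  e  p  e
''  0  1  2  3  4  5  6
 m  1  1  2  3  4  5  6
 c  2  2  2  3  4  5  6
 b  3  3  2  3  4  5  6
 j  4  4  3  3  4  5  6
 a  5  5  4  4  4  5  6
 d  6  6  5  4  5  5  6
 j  7  7  6  5  5  6  6

5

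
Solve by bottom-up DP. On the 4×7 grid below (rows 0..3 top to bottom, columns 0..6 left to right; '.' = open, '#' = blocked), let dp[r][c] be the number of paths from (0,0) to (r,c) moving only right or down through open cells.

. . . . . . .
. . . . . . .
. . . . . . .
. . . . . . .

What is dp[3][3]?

20

r\c   0   1   2   3   4   5   6
  0   1   1   1   1   1   1   1
  1   1   2   3   4   5   6   7
  2   1   3   6  10  15  21  28
  3   1   4  10  20  35  56  84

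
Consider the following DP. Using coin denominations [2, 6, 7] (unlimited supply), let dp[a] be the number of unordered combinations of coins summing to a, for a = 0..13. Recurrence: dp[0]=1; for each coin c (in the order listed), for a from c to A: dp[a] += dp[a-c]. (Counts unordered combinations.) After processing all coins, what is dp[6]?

2

after  coin     0     1     2     3     4     5     6     7     8     9    10    11    12    13
          2     1     0     1     0     1     0     1     0     1     0     1     0     1     0
          6     1     0     1     0     1     0     2     0     2     0     2     0     3     0
          7     1     0     1     0     1     0     2     1     2     1     2     1     3     2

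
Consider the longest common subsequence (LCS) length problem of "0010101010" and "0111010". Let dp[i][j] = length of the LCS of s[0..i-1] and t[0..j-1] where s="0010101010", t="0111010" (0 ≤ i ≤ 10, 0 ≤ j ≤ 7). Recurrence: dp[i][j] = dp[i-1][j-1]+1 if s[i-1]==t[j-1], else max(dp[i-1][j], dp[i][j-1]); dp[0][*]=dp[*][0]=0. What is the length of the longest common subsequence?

7

   ''  0  1  1  1  0  1  0
''  0  0  0  0  0  0  0  0
 0  0  1  1  1  1  1  1  1
 0  0  1  1  1  1  2  2  2
 1  0  1  2  2  2  2  3  3
 0  0  1  2  2  2  3  3  4
 1  0  1  2  3  3  3  4  4
 0  0  1  2  3  3  4  4  5
 1  0  1  2  3  4  4  5  5
 0  0  1  2  3  4  5  5  6
 1  0  1  2  3  4  5  6  6
 0  0  1  2  3  4  5  6  7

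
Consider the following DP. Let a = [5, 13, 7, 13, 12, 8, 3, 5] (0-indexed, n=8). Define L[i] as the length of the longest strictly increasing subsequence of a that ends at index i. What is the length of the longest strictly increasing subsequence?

3

   i    0    1    2    3    4    5    6    7
a[i]    5   13    7   13   12    8    3    5
L[i]    1    2    2    3    3    3    1    2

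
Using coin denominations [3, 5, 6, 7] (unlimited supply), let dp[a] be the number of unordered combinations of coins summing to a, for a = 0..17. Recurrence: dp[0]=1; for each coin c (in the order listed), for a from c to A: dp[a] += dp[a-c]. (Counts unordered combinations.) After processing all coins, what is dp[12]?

4

after  coin     0     1     2     3     4     5     6     7     8     9    10    11    12    13    14    15    16    17
          3     1     0     0     1     0     0     1     0     0     1     0     0     1     0     0     1     0     0
          5     1     0     0     1     0     1     1     0     1     1     1     1     1     1     1     2     1     1
          6     1     0     0     1     0     1     2     0     1     2     1     2     3     1     2     4     2     3
          7     1     0     0     1     0     1     2     1     1     2     2     2     4     3     3     5     4     5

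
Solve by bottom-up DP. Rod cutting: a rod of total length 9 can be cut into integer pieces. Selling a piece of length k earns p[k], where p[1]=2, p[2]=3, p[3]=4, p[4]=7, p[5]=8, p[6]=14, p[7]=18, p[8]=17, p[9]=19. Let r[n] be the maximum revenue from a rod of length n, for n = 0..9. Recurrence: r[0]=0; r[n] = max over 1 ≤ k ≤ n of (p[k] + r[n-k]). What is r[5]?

10

   n    0    1    2    3    4    5    6    7    8    9
r[n]    0    2    4    6    8   10   14   18   20   22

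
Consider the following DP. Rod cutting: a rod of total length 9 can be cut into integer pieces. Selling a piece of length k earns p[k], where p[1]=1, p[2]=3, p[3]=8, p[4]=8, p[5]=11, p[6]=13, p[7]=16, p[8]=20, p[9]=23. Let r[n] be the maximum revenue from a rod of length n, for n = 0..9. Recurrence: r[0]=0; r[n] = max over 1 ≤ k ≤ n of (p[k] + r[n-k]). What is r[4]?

9

   n    0    1    2    3    4    5    6    7    8    9
r[n]    0    1    3    8    9   11   16   17   20   24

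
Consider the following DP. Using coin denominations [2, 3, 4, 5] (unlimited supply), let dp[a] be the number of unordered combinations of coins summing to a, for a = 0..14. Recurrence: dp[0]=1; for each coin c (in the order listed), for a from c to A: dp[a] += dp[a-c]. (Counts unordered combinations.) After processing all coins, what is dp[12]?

10

after  coin     0     1     2     3     4     5     6     7     8     9    10    11    12    13    14
          2     1     0     1     0     1     0     1     0     1     0     1     0     1     0     1
          3     1     0     1     1     1     1     2     1     2     2     2     2     3     2     3
          4     1     0     1     1     2     1     3     2     4     3     5     4     7     5     8
          5     1     0     1     1     2     2     3     3     5     5     7     7    10    10    13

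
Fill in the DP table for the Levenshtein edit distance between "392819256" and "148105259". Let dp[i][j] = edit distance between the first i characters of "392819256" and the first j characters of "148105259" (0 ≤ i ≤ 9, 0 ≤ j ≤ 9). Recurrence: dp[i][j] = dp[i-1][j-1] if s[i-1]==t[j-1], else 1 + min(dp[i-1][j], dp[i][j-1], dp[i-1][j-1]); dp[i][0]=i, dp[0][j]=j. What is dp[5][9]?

8

   ''  1  4  8  1  0  5  2  5  9
''  0  1  2  3  4  5  6  7  8  9
 3  1  1  2  3  4  5  6  7  8  9
 9  2  2  2  3  4  5  6  7  8  8
 2  3  3  3  3  4  5  6  6  7  8
 8  4  4  4  3  4  5  6  7  7  8
 1  5  4  5  4  3  4  5  6  7  8
 9  6  5  5  5  4  4  5  6  7  7
 2  7  6  6  6  5  5  5  5  6  7
 5  8  7  7  7  6  6  5  6  5  6
 6  9  8  8  8  7  7  6  6  6  6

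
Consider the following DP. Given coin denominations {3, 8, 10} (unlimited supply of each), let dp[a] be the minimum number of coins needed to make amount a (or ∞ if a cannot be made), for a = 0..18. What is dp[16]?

2

 a  0  1  2  3  4  5  6  7  8  9 10 11 12 13 14 15 16 17 18
dp  0  -  -  1  -  -  2  -  1  3  1  2  4  2  3  5  2  4  2
(- denotes ∞ / unreachable)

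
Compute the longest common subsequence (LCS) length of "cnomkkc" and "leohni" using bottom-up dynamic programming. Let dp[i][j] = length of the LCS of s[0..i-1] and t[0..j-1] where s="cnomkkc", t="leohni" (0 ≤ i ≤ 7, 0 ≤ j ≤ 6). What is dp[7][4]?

   ''  l  e  o  h  n  i
''  0  0  0  0  0  0  0
 c  0  0  0  0  0  0  0
 n  0  0  0  0  0  1  1
 o  0  0  0  1  1  1  1
 m  0  0  0  1  1  1  1
 k  0  0  0  1  1  1  1
 k  0  0  0  1  1  1  1
 c  0  0  0  1  1  1  1

1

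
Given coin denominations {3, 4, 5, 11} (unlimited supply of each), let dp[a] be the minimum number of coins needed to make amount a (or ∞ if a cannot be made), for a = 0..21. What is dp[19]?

 a  0  1  2  3  4  5  6  7  8  9 10 11 12 13 14 15 16 17 18 19 20 21
dp  0  -  -  1  1  1  2  2  2  2  2  1  3  3  2  2  2  3  3  3  3  3
(- denotes ∞ / unreachable)

3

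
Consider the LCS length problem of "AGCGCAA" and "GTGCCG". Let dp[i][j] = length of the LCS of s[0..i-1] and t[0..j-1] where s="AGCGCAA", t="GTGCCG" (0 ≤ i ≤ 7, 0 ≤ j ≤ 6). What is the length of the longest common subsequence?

   ''  G  T  G  C  C  G
''  0  0  0  0  0  0  0
 A  0  0  0  0  0  0  0
 G  0  1  1  1  1  1  1
 C  0  1  1  1  2  2  2
 G  0  1  1  2  2  2  3
 C  0  1  1  2  3  3  3
 A  0  1  1  2  3  3  3
 A  0  1  1  2  3  3  3

3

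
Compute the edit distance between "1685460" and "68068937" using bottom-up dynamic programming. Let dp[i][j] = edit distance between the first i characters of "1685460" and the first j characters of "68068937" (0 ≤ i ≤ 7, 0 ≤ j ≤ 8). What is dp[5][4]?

   ''  6  8  0  6  8  9  3  7
''  0  1  2  3  4  5  6  7  8
 1  1  1  2  3  4  5  6  7  8
 6  2  1  2  3  3  4  5  6  7
 8  3  2  1  2  3  3  4  5  6
 5  4  3  2  2  3  4  4  5  6
 4  5  4  3  3  3  4  5  5  6
 6  6  5  4  4  3  4  5  6  6
 0  7  6  5  4  4  4  5  6  7

3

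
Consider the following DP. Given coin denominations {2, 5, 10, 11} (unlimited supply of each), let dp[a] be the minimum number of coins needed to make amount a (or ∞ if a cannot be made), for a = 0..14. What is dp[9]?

3

 a  0  1  2  3  4  5  6  7  8  9 10 11 12 13 14
dp  0  -  1  -  2  1  3  2  4  3  1  1  2  2  3
(- denotes ∞ / unreachable)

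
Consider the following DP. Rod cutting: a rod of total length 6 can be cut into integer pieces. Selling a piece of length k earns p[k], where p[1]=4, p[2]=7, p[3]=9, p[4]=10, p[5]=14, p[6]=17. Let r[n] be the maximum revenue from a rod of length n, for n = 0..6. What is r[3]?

12

   n    0    1    2    3    4    5    6
r[n]    0    4    8   12   16   20   24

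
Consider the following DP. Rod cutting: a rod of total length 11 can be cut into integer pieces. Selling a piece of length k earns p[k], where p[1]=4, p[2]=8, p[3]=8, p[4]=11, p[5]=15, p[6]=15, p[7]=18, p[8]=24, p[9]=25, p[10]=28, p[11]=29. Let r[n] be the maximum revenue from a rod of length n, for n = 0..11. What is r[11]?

44

   n    0    1    2    3    4    5    6    7    8    9   10   11
r[n]    0    4    8   12   16   20   24   28   32   36   40   44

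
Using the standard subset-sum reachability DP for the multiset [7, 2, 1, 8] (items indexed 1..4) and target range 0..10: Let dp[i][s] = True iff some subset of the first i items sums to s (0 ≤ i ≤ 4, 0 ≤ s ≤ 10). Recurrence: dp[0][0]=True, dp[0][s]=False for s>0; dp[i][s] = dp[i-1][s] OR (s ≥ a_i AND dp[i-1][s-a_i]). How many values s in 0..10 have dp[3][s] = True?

i\s   0   1   2   3   4   5   6   7   8   9  10
  0   T   F   F   F   F   F   F   F   F   F   F
  1   T   F   F   F   F   F   F   T   F   F   F
  2   T   F   T   F   F   F   F   T   F   T   F
  3   T   T   T   T   F   F   F   T   T   T   T
  4   T   T   T   T   F   F   F   T   T   T   T

8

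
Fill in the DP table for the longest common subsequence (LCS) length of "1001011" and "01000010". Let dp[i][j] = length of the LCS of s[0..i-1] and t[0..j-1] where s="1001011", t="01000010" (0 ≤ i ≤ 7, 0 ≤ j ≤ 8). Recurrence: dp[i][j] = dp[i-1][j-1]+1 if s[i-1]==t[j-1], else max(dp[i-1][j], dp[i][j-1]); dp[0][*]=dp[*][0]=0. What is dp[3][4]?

3

   ''  0  1  0  0  0  0  1  0
''  0  0  0  0  0  0  0  0  0
 1  0  0  1  1  1  1  1  1  1
 0  0  1  1  2  2  2  2  2  2
 0  0  1  1  2  3  3  3  3  3
 1  0  1  2  2  3  3  3  4  4
 0  0  1  2  3  3  4  4  4  5
 1  0  1  2  3  3  4  4  5  5
 1  0  1  2  3  3  4  4  5  5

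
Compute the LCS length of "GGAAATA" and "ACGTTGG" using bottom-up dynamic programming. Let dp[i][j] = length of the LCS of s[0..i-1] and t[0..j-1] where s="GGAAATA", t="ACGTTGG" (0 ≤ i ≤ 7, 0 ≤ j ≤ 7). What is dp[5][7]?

   ''  A  C  G  T  T  G  G
''  0  0  0  0  0  0  0  0
 G  0  0  0  1  1  1  1  1
 G  0  0  0  1  1  1  2  2
 A  0  1  1  1  1  1  2  2
 A  0  1  1  1  1  1  2  2
 A  0  1  1  1  1  1  2  2
 T  0  1  1  1  2  2  2  2
 A  0  1  1  1  2  2  2  2

2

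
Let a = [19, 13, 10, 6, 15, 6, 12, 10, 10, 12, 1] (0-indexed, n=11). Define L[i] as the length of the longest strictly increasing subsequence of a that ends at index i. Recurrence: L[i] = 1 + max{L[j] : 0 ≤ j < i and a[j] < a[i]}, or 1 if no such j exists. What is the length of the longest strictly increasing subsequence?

   i    0    1    2    3    4    5    6    7    8    9   10
a[i]   19   13   10    6   15    6   12   10   10   12    1
L[i]    1    1    1    1    2    1    2    2    2    3    1

3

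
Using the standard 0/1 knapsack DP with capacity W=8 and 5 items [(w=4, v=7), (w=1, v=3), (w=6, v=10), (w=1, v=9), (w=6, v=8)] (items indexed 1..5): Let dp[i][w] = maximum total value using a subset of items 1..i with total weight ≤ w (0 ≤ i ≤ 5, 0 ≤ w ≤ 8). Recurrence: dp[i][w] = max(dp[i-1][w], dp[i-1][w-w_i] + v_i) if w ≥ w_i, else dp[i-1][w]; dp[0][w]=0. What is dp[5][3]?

i\w   0   1   2   3   4   5   6   7   8
  0   0   0   0   0   0   0   0   0   0
  1   0   0   0   0   7   7   7   7   7
  2   0   3   3   3   7  10  10  10  10
  3   0   3   3   3   7  10  10  13  13
  4   0   9  12  12  12  16  19  19  22
  5   0   9  12  12  12  16  19  19  22

12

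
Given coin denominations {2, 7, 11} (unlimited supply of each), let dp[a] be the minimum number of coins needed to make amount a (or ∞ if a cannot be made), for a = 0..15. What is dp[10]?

 a  0  1  2  3  4  5  6  7  8  9 10 11 12 13 14 15
dp  0  -  1  -  2  -  3  1  4  2  5  1  6  2  2  3
(- denotes ∞ / unreachable)

5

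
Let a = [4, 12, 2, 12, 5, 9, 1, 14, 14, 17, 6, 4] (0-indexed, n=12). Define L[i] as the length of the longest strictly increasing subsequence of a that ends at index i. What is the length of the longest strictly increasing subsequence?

   i    0    1    2    3    4    5    6    7    8    9   10   11
a[i]    4   12    2   12    5    9    1   14   14   17    6    4
L[i]    1    2    1    2    2    3    1    4    4    5    3    2

5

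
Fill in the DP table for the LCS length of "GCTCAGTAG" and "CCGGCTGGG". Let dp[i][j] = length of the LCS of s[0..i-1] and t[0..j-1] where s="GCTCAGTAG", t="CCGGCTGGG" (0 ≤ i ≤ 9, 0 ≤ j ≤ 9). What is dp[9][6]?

4

   ''  C  C  G  G  C  T  G  G  G
''  0  0  0  0  0  0  0  0  0  0
 G  0  0  0  1  1  1  1  1  1  1
 C  0  1  1  1  1  2  2  2  2  2
 T  0  1  1  1  1  2  3  3  3  3
 C  0  1  2  2  2  2  3  3  3  3
 A  0  1  2  2  2  2  3  3  3  3
 G  0  1  2  3  3  3  3  4  4  4
 T  0  1  2  3  3  3  4  4  4  4
 A  0  1  2  3  3  3  4  4  4  4
 G  0  1  2  3  4  4  4  5  5  5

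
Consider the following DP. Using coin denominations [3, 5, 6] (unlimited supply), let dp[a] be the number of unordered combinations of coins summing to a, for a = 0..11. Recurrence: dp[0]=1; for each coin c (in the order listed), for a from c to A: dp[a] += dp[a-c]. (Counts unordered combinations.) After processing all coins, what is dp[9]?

after  coin     0     1     2     3     4     5     6     7     8     9    10    11
          3     1     0     0     1     0     0     1     0     0     1     0     0
          5     1     0     0     1     0     1     1     0     1     1     1     1
          6     1     0     0     1     0     1     2     0     1     2     1     2

2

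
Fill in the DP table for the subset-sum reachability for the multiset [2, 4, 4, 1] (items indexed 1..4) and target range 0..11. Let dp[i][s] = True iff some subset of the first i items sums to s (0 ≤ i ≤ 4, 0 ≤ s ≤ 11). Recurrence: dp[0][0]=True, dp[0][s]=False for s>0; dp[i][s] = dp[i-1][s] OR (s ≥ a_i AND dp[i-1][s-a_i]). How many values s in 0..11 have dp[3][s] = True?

6

i\s   0   1   2   3   4   5   6   7   8   9  10  11
  0   T   F   F   F   F   F   F   F   F   F   F   F
  1   T   F   T   F   F   F   F   F   F   F   F   F
  2   T   F   T   F   T   F   T   F   F   F   F   F
  3   T   F   T   F   T   F   T   F   T   F   T   F
  4   T   T   T   T   T   T   T   T   T   T   T   T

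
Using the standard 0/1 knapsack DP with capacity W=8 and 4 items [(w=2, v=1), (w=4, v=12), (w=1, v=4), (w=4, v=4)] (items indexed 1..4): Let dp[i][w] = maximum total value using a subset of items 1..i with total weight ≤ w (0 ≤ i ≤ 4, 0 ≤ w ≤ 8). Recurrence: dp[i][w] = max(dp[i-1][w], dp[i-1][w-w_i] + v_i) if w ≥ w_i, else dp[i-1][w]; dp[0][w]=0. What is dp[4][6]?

i\w   0   1   2   3   4   5   6   7   8
  0   0   0   0   0   0   0   0   0   0
  1   0   0   1   1   1   1   1   1   1
  2   0   0   1   1  12  12  13  13  13
  3   0   4   4   5  12  16  16  17  17
  4   0   4   4   5  12  16  16  17  17

16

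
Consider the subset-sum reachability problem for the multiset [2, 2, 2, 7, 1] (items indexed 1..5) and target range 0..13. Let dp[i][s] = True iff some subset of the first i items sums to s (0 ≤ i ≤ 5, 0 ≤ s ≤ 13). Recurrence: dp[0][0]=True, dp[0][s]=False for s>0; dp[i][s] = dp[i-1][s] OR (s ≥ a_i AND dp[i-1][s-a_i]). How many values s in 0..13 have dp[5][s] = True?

i\s   0   1   2   3   4   5   6   7   8   9  10  11  12  13
  0   T   F   F   F   F   F   F   F   F   F   F   F   F   F
  1   T   F   T   F   F   F   F   F   F   F   F   F   F   F
  2   T   F   T   F   T   F   F   F   F   F   F   F   F   F
  3   T   F   T   F   T   F   T   F   F   F   F   F   F   F
  4   T   F   T   F   T   F   T   T   F   T   F   T   F   T
  5   T   T   T   T   T   T   T   T   T   T   T   T   T   T

14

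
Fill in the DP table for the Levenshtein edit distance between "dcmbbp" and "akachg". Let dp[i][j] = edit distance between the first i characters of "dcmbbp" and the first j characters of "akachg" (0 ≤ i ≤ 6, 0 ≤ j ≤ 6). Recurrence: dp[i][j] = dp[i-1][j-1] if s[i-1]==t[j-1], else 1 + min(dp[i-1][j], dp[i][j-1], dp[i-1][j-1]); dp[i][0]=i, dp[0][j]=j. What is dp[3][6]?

   ''  a  k  a  c  h  g
''  0  1  2  3  4  5  6
 d  1  1  2  3  4  5  6
 c  2  2  2  3  3  4  5
 m  3  3  3  3  4  4  5
 b  4  4  4  4  4  5  5
 b  5  5  5  5  5  5  6
 p  6  6  6  6  6  6  6

5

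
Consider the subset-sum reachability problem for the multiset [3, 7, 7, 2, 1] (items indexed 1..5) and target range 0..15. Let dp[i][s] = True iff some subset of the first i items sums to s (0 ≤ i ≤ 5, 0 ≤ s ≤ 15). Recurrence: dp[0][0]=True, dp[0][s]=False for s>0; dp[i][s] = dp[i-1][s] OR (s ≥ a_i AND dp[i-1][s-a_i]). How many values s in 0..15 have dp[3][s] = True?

i\s   0   1   2   3   4   5   6   7   8   9  10  11  12  13  14  15
  0   T   F   F   F   F   F   F   F   F   F   F   F   F   F   F   F
  1   T   F   F   T   F   F   F   F   F   F   F   F   F   F   F   F
  2   T   F   F   T   F   F   F   T   F   F   T   F   F   F   F   F
  3   T   F   F   T   F   F   F   T   F   F   T   F   F   F   T   F
  4   T   F   T   T   F   T   F   T   F   T   T   F   T   F   T   F
  5   T   T   T   T   T   T   T   T   T   T   T   T   T   T   T   T

5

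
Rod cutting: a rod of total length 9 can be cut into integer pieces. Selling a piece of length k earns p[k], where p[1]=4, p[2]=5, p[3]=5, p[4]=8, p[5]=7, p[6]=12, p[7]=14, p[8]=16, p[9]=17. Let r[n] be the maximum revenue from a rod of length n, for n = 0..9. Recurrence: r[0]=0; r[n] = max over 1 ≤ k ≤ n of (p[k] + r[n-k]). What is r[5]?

   n    0    1    2    3    4    5    6    7    8    9
r[n]    0    4    8   12   16   20   24   28   32   36

20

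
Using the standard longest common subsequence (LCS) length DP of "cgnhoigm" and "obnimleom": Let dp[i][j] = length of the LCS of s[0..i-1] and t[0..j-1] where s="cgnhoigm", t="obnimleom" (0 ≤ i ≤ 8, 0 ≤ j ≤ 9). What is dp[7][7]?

2

   ''  o  b  n  i  m  l  e  o  m
''  0  0  0  0  0  0  0  0  0  0
 c  0  0  0  0  0  0  0  0  0  0
 g  0  0  0  0  0  0  0  0  0  0
 n  0  0  0  1  1  1  1  1  1  1
 h  0  0  0  1  1  1  1  1  1  1
 o  0  1  1  1  1  1  1  1  2  2
 i  0  1  1  1  2  2  2  2  2  2
 g  0  1  1  1  2  2  2  2  2  2
 m  0  1  1  1  2  3  3  3  3  3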